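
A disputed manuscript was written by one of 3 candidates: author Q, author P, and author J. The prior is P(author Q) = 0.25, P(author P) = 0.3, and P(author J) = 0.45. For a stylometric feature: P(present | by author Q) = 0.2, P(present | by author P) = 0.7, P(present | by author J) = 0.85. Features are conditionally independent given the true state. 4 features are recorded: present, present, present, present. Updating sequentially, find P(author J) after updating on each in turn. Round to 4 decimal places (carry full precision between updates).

Apply Bayes' rule sequentially, carrying P(author J) forward.
After 'present': normaliser = 0.2·0.2500 + 0.7·0.3000 + 0.85·0.4500; P(author Q) ≈ 0.0778, P(author P) ≈ 0.3268, P(author J) ≈ 0.5953
After 'present': normaliser = 0.2·0.0778 + 0.7·0.3268 + 0.85·0.5953; P(author Q) ≈ 0.0207, P(author P) ≈ 0.3049, P(author J) ≈ 0.6744
After 'present': normaliser = 0.2·0.0207 + 0.7·0.3049 + 0.85·0.6744; P(author Q) ≈ 0.0052, P(author P) ≈ 0.2699, P(author J) ≈ 0.7249
After 'present': normaliser = 0.2·0.0052 + 0.7·0.2699 + 0.85·0.7249; P(author Q) ≈ 0.0013, P(author P) ≈ 0.2344, P(author J) ≈ 0.7643

0.7643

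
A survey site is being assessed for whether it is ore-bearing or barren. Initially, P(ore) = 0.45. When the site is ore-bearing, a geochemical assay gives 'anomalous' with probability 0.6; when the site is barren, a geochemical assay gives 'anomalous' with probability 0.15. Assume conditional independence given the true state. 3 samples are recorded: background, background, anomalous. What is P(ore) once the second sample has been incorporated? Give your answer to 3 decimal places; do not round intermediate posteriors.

After 'background': P(ore) = 0.4·0.4500 / (0.4·0.4500 + 0.85·0.5500) ≈ 0.2780
After 'background': P(ore) = 0.4·0.2780 / (0.4·0.2780 + 0.85·0.7220) ≈ 0.1534

0.153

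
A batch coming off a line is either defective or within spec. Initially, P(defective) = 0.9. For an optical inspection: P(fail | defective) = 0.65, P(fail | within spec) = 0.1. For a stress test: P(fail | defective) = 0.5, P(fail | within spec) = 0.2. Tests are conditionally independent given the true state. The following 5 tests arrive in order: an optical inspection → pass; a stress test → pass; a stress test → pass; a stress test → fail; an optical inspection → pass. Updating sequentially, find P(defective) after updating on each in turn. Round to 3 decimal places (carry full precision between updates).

0.571

Each posterior becomes the prior for the next update.
After an optical inspection='pass': P(defective) = 0.35·0.9000 / (0.35·0.9000 + 0.9·0.1000) ≈ 0.7778
After a stress test='pass': P(defective) = 0.5·0.7778 / (0.5·0.7778 + 0.8·0.2222) ≈ 0.6863
After a stress test='pass': P(defective) = 0.5·0.6863 / (0.5·0.6863 + 0.8·0.3137) ≈ 0.5776
After a stress test='fail': P(defective) = 0.5·0.5776 / (0.5·0.5776 + 0.2·0.4224) ≈ 0.7737
After an optical inspection='pass': P(defective) = 0.35·0.7737 / (0.35·0.7737 + 0.9·0.2263) ≈ 0.5707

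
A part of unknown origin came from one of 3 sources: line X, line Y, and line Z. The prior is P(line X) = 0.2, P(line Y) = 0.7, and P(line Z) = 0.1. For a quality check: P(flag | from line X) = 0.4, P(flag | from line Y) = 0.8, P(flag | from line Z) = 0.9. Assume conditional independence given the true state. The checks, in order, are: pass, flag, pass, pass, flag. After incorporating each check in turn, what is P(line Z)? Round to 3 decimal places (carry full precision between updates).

After 'pass': normaliser = 0.6·0.2000 + 0.2·0.7000 + 0.1·0.1000; P(line X) ≈ 0.4444, P(line Y) ≈ 0.5185, P(line Z) ≈ 0.0370
After 'flag': normaliser = 0.4·0.4444 + 0.8·0.5185 + 0.9·0.0370; P(line X) ≈ 0.2840, P(line Y) ≈ 0.6627, P(line Z) ≈ 0.0533
After 'pass': normaliser = 0.6·0.2840 + 0.2·0.6627 + 0.1·0.0533; P(line X) ≈ 0.5528, P(line Y) ≈ 0.4299, P(line Z) ≈ 0.0173
After 'pass': normaliser = 0.6·0.5528 + 0.2·0.4299 + 0.1·0.0173; P(line X) ≈ 0.7908, P(line Y) ≈ 0.2050, P(line Z) ≈ 0.0041
After 'flag': normaliser = 0.4·0.7908 + 0.8·0.2050 + 0.9·0.0041; P(line X) ≈ 0.6535, P(line Y) ≈ 0.3388, P(line Z) ≈ 0.0077

0.008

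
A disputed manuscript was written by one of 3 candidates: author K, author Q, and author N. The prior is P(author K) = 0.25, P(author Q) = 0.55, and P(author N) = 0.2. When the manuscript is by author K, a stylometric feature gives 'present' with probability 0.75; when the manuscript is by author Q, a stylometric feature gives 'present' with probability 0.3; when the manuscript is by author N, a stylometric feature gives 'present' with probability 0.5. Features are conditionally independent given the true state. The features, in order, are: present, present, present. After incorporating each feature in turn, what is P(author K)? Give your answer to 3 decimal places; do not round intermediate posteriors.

After 'present': normaliser = 0.75·0.2500 + 0.3·0.5500 + 0.5·0.2000; P(author K) ≈ 0.4144, P(author Q) ≈ 0.3646, P(author N) ≈ 0.2210
After 'present': normaliser = 0.75·0.4144 + 0.3·0.3646 + 0.5·0.2210; P(author K) ≈ 0.5856, P(author Q) ≈ 0.2061, P(author N) ≈ 0.2082
After 'present': normaliser = 0.75·0.5856 + 0.3·0.2061 + 0.5·0.2082; P(author K) ≈ 0.7258, P(author Q) ≈ 0.1022, P(author N) ≈ 0.1720

0.726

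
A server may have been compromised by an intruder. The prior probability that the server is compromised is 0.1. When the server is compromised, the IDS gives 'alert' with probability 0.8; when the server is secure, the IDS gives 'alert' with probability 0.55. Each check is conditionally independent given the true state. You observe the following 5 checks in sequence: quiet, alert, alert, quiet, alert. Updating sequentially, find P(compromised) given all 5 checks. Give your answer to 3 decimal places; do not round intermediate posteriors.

0.063

After 'quiet': P(compromised) = 0.2·0.1000 / (0.2·0.1000 + 0.45·0.9000) ≈ 0.0471
After 'alert': P(compromised) = 0.8·0.0471 / (0.8·0.0471 + 0.55·0.9529) ≈ 0.0670
After 'alert': P(compromised) = 0.8·0.0670 / (0.8·0.0670 + 0.55·0.9330) ≈ 0.0946
After 'quiet': P(compromised) = 0.2·0.0946 / (0.2·0.0946 + 0.45·0.9054) ≈ 0.0444
After 'alert': P(compromised) = 0.8·0.0444 / (0.8·0.0444 + 0.55·0.9556) ≈ 0.0633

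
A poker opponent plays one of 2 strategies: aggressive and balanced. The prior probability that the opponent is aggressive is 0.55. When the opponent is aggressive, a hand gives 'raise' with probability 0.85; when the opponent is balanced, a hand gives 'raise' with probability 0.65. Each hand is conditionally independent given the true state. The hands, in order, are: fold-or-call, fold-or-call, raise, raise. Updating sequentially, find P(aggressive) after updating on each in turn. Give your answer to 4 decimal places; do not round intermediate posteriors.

0.2774

After 'fold-or-call': P(aggressive) = 0.15·0.5500 / (0.15·0.5500 + 0.35·0.4500) ≈ 0.3438
After 'fold-or-call': P(aggressive) = 0.15·0.3438 / (0.15·0.3438 + 0.35·0.6562) ≈ 0.1833
After 'raise': P(aggressive) = 0.85·0.1833 / (0.85·0.1833 + 0.65·0.8167) ≈ 0.2269
After 'raise': P(aggressive) = 0.85·0.2269 / (0.85·0.2269 + 0.65·0.7731) ≈ 0.2774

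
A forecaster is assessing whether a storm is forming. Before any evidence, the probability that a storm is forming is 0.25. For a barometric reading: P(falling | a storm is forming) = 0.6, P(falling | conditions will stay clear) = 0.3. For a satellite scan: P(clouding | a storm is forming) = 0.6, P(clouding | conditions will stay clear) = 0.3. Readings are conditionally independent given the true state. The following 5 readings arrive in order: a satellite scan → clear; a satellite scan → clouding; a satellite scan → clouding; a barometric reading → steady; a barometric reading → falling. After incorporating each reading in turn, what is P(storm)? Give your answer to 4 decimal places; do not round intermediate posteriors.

0.4655

After a satellite scan='clear': P(storm) = 0.4·0.2500 / (0.4·0.2500 + 0.7·0.7500) ≈ 0.1600
After a satellite scan='clouding': P(storm) = 0.6·0.1600 / (0.6·0.1600 + 0.3·0.8400) ≈ 0.2759
After a satellite scan='clouding': P(storm) = 0.6·0.2759 / (0.6·0.2759 + 0.3·0.7241) ≈ 0.4324
After a barometric reading='steady': P(storm) = 0.4·0.4324 / (0.4·0.4324 + 0.7·0.5676) ≈ 0.3033
After a barometric reading='falling': P(storm) = 0.6·0.3033 / (0.6·0.3033 + 0.3·0.6967) ≈ 0.4655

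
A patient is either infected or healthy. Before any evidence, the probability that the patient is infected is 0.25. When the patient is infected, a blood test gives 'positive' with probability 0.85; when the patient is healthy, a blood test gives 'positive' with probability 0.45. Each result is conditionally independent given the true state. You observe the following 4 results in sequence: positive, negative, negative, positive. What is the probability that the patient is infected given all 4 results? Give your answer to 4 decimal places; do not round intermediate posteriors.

Apply Bayes' rule sequentially, carrying P(infected) forward.
After 'positive': P(infected) = 0.85·0.2500 / (0.85·0.2500 + 0.45·0.7500) ≈ 0.3864
After 'negative': P(infected) = 0.15·0.3864 / (0.15·0.3864 + 0.55·0.6136) ≈ 0.1466
After 'negative': P(infected) = 0.15·0.1466 / (0.15·0.1466 + 0.55·0.8534) ≈ 0.0447
After 'positive': P(infected) = 0.85·0.0447 / (0.85·0.0447 + 0.45·0.9553) ≈ 0.0813

0.0813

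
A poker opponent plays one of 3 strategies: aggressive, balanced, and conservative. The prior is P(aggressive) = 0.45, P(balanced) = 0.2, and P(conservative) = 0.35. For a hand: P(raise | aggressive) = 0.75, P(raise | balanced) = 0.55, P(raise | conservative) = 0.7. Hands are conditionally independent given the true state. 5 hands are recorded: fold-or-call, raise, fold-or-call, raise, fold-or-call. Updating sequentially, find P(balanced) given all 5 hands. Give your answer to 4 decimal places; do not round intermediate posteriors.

0.3910

After 'fold-or-call': normaliser = 0.25·0.4500 + 0.45·0.2000 + 0.3·0.3500; P(aggressive) ≈ 0.3659, P(balanced) ≈ 0.2927, P(conservative) ≈ 0.3415
After 'raise': normaliser = 0.75·0.3659 + 0.55·0.2927 + 0.7·0.3415; P(aggressive) ≈ 0.4069, P(balanced) ≈ 0.2387, P(conservative) ≈ 0.3544
After 'fold-or-call': normaliser = 0.25·0.4069 + 0.45·0.2387 + 0.3·0.3544; P(aggressive) ≈ 0.3224, P(balanced) ≈ 0.3405, P(conservative) ≈ 0.3371
After 'raise': normaliser = 0.75·0.3224 + 0.55·0.3405 + 0.7·0.3371; P(aggressive) ≈ 0.3636, P(balanced) ≈ 0.2816, P(conservative) ≈ 0.3548
After 'fold-or-call': normaliser = 0.25·0.3636 + 0.45·0.2816 + 0.3·0.3548; P(aggressive) ≈ 0.2805, P(balanced) ≈ 0.3910, P(conservative) ≈ 0.3284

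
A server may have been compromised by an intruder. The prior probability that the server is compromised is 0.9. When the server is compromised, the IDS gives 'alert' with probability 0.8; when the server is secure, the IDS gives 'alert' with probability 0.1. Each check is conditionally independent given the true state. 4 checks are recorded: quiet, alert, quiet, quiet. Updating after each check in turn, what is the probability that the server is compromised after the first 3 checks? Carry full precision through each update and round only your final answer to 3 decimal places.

0.780

Each posterior becomes the prior for the next update.
After 'quiet': P(compromised) = 0.2·0.9000 / (0.2·0.9000 + 0.9·0.1000) ≈ 0.6667
After 'alert': P(compromised) = 0.8·0.6667 / (0.8·0.6667 + 0.1·0.3333) ≈ 0.9412
After 'quiet': P(compromised) = 0.2·0.9412 / (0.2·0.9412 + 0.9·0.0588) ≈ 0.7805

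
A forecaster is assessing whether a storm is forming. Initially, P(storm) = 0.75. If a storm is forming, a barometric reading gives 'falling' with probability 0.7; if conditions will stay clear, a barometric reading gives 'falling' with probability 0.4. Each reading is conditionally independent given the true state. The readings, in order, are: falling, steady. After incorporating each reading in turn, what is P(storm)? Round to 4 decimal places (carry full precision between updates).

0.7241

After 'falling': P(storm) = 0.7·0.7500 / (0.7·0.7500 + 0.4·0.2500) ≈ 0.8400
After 'steady': P(storm) = 0.3·0.8400 / (0.3·0.8400 + 0.6·0.1600) ≈ 0.7241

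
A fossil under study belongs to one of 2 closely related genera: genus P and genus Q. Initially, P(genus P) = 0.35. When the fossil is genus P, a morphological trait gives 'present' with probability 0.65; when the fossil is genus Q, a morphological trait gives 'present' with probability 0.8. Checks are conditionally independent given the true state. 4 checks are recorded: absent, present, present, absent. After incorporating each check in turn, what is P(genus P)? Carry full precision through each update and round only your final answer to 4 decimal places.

After 'absent': P(genus P) = 0.35·0.3500 / (0.35·0.3500 + 0.2·0.6500) ≈ 0.4851
After 'present': P(genus P) = 0.65·0.4851 / (0.65·0.4851 + 0.8·0.5149) ≈ 0.4336
After 'present': P(genus P) = 0.65·0.4336 / (0.65·0.4336 + 0.8·0.5664) ≈ 0.3835
After 'absent': P(genus P) = 0.35·0.3835 / (0.35·0.3835 + 0.2·0.6165) ≈ 0.5212

0.5212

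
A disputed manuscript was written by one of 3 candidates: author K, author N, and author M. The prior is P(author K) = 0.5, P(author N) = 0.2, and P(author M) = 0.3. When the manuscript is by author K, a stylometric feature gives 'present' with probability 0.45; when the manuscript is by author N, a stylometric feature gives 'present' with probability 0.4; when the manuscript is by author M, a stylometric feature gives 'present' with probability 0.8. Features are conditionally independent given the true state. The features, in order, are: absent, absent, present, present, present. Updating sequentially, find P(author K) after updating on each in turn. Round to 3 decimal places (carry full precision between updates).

After 'absent': normaliser = 0.55·0.5000 + 0.6·0.2000 + 0.2·0.3000; P(author K) ≈ 0.6044, P(author N) ≈ 0.2637, P(author M) ≈ 0.1319
After 'absent': normaliser = 0.55·0.6044 + 0.6·0.2637 + 0.2·0.1319; P(author K) ≈ 0.6429, P(author N) ≈ 0.3061, P(author M) ≈ 0.0510
After 'present': normaliser = 0.45·0.6429 + 0.4·0.3061 + 0.8·0.0510; P(author K) ≈ 0.6393, P(author N) ≈ 0.2705, P(author M) ≈ 0.0902
After 'present': normaliser = 0.45·0.6393 + 0.4·0.2705 + 0.8·0.0902; P(author K) ≈ 0.6147, P(author N) ≈ 0.2312, P(author M) ≈ 0.1541
After 'present': normaliser = 0.45·0.6147 + 0.4·0.2312 + 0.8·0.1541; P(author K) ≈ 0.5618, P(author N) ≈ 0.1878, P(author M) ≈ 0.2504

0.562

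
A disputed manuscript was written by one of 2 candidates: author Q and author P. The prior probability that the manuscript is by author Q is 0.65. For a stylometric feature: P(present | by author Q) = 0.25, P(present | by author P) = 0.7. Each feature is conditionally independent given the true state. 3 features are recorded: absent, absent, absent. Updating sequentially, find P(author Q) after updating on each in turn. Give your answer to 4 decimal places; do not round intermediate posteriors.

0.9667

Apply Bayes' rule sequentially, carrying P(author Q) forward.
After 'absent': P(author Q) = 0.75·0.6500 / (0.75·0.6500 + 0.3·0.3500) ≈ 0.8228
After 'absent': P(author Q) = 0.75·0.8228 / (0.75·0.8228 + 0.3·0.1772) ≈ 0.9207
After 'absent': P(author Q) = 0.75·0.9207 / (0.75·0.9207 + 0.3·0.0793) ≈ 0.9667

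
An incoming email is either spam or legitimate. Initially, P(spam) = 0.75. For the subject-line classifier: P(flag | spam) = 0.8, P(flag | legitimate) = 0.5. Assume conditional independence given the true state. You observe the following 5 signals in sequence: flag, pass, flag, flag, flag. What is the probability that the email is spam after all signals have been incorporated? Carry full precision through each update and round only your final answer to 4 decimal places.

0.8872

After 'flag': P(spam) = 0.8·0.7500 / (0.8·0.7500 + 0.5·0.2500) ≈ 0.8276
After 'pass': P(spam) = 0.2·0.8276 / (0.2·0.8276 + 0.5·0.1724) ≈ 0.6575
After 'flag': P(spam) = 0.8·0.6575 / (0.8·0.6575 + 0.5·0.3425) ≈ 0.7544
After 'flag': P(spam) = 0.8·0.7544 / (0.8·0.7544 + 0.5·0.2456) ≈ 0.8309
After 'flag': P(spam) = 0.8·0.8309 / (0.8·0.8309 + 0.5·0.1691) ≈ 0.8872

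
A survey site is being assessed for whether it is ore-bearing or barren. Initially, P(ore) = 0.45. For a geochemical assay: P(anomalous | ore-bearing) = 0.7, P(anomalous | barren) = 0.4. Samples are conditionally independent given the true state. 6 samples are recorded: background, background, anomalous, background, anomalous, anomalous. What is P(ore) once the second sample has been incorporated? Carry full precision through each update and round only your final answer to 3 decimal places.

0.170

After 'background': P(ore) = 0.3·0.4500 / (0.3·0.4500 + 0.6·0.5500) ≈ 0.2903
After 'background': P(ore) = 0.3·0.2903 / (0.3·0.2903 + 0.6·0.7097) ≈ 0.1698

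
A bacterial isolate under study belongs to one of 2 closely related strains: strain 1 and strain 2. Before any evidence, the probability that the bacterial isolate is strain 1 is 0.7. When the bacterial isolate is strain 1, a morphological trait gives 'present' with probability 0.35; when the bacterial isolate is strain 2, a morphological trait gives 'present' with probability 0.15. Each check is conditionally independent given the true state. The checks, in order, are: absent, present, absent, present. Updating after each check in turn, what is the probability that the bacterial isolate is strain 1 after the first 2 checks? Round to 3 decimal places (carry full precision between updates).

0.806

Each posterior becomes the prior for the next update.
After 'absent': P(strain 1) = 0.65·0.7000 / (0.65·0.7000 + 0.85·0.3000) ≈ 0.6408
After 'present': P(strain 1) = 0.35·0.6408 / (0.35·0.6408 + 0.15·0.3592) ≈ 0.8063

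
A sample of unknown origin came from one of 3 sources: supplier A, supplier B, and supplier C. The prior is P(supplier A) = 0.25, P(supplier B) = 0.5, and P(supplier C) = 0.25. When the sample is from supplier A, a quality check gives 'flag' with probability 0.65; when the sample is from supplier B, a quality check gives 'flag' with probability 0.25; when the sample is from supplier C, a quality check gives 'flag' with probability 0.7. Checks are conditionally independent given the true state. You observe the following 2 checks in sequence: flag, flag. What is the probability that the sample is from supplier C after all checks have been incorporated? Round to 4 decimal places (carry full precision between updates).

After 'flag': normaliser = 0.65·0.2500 + 0.25·0.5000 + 0.7·0.2500; P(supplier A) ≈ 0.3514, P(supplier B) ≈ 0.2703, P(supplier C) ≈ 0.3784
After 'flag': normaliser = 0.65·0.3514 + 0.25·0.2703 + 0.7·0.3784; P(supplier A) ≈ 0.4072, P(supplier B) ≈ 0.1205, P(supplier C) ≈ 0.4723

0.4723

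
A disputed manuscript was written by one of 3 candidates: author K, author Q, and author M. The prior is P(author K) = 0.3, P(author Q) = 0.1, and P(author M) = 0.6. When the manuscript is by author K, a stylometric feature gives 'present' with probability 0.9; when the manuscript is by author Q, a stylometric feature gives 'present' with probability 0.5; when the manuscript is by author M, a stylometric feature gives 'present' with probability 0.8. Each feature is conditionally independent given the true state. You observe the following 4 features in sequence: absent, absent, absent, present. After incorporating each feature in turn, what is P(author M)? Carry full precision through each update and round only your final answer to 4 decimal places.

After 'absent': normaliser = 0.1·0.3000 + 0.5·0.1000 + 0.2·0.6000; P(author K) ≈ 0.1500, P(author Q) ≈ 0.2500, P(author M) ≈ 0.6000
After 'absent': normaliser = 0.1·0.1500 + 0.5·0.2500 + 0.2·0.6000; P(author K) ≈ 0.0577, P(author Q) ≈ 0.4808, P(author M) ≈ 0.4615
After 'absent': normaliser = 0.1·0.0577 + 0.5·0.4808 + 0.2·0.4615; P(author K) ≈ 0.0170, P(author Q) ≈ 0.7102, P(author M) ≈ 0.2727
After 'present': normaliser = 0.9·0.0170 + 0.5·0.7102 + 0.8·0.2727; P(author K) ≈ 0.0261, P(author Q) ≈ 0.6033, P(author M) ≈ 0.3707

0.3707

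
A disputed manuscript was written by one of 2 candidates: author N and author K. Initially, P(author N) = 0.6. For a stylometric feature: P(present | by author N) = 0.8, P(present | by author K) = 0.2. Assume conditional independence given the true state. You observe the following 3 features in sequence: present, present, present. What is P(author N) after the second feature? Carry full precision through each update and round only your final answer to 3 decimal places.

0.960

Each posterior becomes the prior for the next update.
After 'present': P(author N) = 0.8·0.6000 / (0.8·0.6000 + 0.2·0.4000) ≈ 0.8571
After 'present': P(author N) = 0.8·0.8571 / (0.8·0.8571 + 0.2·0.1429) ≈ 0.9600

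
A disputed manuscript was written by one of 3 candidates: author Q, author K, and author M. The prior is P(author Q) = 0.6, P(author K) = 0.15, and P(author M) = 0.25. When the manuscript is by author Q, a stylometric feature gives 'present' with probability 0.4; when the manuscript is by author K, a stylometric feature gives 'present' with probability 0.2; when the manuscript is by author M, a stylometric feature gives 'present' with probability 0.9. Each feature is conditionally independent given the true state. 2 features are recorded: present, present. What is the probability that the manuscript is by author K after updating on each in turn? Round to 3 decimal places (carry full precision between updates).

After 'present': normaliser = 0.4·0.6000 + 0.2·0.1500 + 0.9·0.2500; P(author Q) ≈ 0.4848, P(author K) ≈ 0.0606, P(author M) ≈ 0.4545
After 'present': normaliser = 0.4·0.4848 + 0.2·0.0606 + 0.9·0.4545; P(author Q) ≈ 0.3153, P(author K) ≈ 0.0197, P(author M) ≈ 0.6650

0.020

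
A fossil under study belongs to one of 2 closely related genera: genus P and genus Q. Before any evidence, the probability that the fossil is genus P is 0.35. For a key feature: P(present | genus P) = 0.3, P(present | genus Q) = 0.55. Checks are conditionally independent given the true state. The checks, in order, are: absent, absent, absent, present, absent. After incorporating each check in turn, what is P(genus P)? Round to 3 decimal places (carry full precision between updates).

After 'absent': P(genus P) = 0.7·0.3500 / (0.7·0.3500 + 0.45·0.6500) ≈ 0.4558
After 'absent': P(genus P) = 0.7·0.4558 / (0.7·0.4558 + 0.45·0.5442) ≈ 0.5658
After 'absent': P(genus P) = 0.7·0.5658 / (0.7·0.5658 + 0.45·0.4342) ≈ 0.6696
After 'present': P(genus P) = 0.3·0.6696 / (0.3·0.6696 + 0.55·0.3304) ≈ 0.5251
After 'absent': P(genus P) = 0.7·0.5251 / (0.7·0.5251 + 0.45·0.4749) ≈ 0.6323

0.632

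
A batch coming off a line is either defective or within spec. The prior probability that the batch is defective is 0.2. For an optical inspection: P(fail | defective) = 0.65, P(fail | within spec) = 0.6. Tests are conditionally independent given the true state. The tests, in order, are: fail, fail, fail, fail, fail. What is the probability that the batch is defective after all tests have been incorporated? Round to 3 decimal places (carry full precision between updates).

After 'fail': P(defective) = 0.65·0.2000 / (0.65·0.2000 + 0.6·0.8000) ≈ 0.2131
After 'fail': P(defective) = 0.65·0.2131 / (0.65·0.2131 + 0.6·0.7869) ≈ 0.2268
After 'fail': P(defective) = 0.65·0.2268 / (0.65·0.2268 + 0.6·0.7732) ≈ 0.2412
After 'fail': P(defective) = 0.65·0.2412 / (0.65·0.2412 + 0.6·0.7588) ≈ 0.2561
After 'fail': P(defective) = 0.65·0.2561 / (0.65·0.2561 + 0.6·0.7439) ≈ 0.2717

0.272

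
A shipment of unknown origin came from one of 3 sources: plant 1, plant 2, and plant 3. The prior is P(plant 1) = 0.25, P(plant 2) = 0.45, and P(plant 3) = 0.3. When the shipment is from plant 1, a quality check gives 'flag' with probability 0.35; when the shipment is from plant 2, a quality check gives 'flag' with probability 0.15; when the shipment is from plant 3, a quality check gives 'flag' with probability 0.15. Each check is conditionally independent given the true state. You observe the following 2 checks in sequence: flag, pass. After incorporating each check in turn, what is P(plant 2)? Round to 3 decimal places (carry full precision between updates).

0.376

After 'flag': normaliser = 0.35·0.2500 + 0.15·0.4500 + 0.15·0.3000; P(plant 1) ≈ 0.4375, P(plant 2) ≈ 0.3375, P(plant 3) ≈ 0.2250
After 'pass': normaliser = 0.65·0.4375 + 0.85·0.3375 + 0.85·0.2250; P(plant 1) ≈ 0.3730, P(plant 2) ≈ 0.3762, P(plant 3) ≈ 0.2508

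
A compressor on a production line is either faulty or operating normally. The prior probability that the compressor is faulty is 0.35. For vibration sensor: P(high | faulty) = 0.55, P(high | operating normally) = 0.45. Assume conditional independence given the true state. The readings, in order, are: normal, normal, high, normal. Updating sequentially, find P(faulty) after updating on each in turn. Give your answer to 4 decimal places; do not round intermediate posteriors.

0.2650

After 'normal': P(faulty) = 0.45·0.3500 / (0.45·0.3500 + 0.55·0.6500) ≈ 0.3058
After 'normal': P(faulty) = 0.45·0.3058 / (0.45·0.3058 + 0.55·0.6942) ≈ 0.2650
After 'high': P(faulty) = 0.55·0.2650 / (0.55·0.2650 + 0.45·0.7350) ≈ 0.3058
After 'normal': P(faulty) = 0.45·0.3058 / (0.45·0.3058 + 0.55·0.6942) ≈ 0.2650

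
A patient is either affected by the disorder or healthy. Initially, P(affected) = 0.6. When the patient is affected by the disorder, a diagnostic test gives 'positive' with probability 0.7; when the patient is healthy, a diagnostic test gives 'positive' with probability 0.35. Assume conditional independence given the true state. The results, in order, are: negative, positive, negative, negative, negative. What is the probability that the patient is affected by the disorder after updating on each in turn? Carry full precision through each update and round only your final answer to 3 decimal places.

Apply Bayes' rule sequentially, carrying P(affected) forward.
After 'negative': P(affected) = 0.3·0.6000 / (0.3·0.6000 + 0.65·0.4000) ≈ 0.4091
After 'positive': P(affected) = 0.7·0.4091 / (0.7·0.4091 + 0.35·0.5909) ≈ 0.5806
After 'negative': P(affected) = 0.3·0.5806 / (0.3·0.5806 + 0.65·0.4194) ≈ 0.3899
After 'negative': P(affected) = 0.3·0.3899 / (0.3·0.3899 + 0.65·0.6101) ≈ 0.2278
After 'negative': P(affected) = 0.3·0.2278 / (0.3·0.2278 + 0.65·0.7722) ≈ 0.1198

0.120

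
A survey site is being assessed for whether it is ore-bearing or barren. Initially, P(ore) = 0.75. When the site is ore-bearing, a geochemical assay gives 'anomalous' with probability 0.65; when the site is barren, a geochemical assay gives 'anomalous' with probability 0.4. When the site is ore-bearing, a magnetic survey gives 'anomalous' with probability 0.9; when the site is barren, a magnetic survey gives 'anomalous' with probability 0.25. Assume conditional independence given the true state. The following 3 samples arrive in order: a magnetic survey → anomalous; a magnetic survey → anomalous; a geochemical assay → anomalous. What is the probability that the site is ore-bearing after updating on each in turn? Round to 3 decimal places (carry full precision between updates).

0.984

After a magnetic survey='anomalous': P(ore) = 0.9·0.7500 / (0.9·0.7500 + 0.25·0.2500) ≈ 0.9153
After a magnetic survey='anomalous': P(ore) = 0.9·0.9153 / (0.9·0.9153 + 0.25·0.0847) ≈ 0.9749
After a geochemical assay='anomalous': P(ore) = 0.65·0.9749 / (0.65·0.9749 + 0.4·0.0251) ≈ 0.9844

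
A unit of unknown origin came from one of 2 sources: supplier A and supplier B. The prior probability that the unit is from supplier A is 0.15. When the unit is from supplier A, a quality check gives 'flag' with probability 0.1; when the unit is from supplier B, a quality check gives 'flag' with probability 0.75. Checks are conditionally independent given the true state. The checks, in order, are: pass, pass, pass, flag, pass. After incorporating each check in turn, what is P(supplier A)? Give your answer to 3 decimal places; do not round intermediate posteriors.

Apply Bayes' rule sequentially, carrying P(supplier A) forward.
After 'pass': P(supplier A) = 0.9·0.1500 / (0.9·0.1500 + 0.25·0.8500) ≈ 0.3885
After 'pass': P(supplier A) = 0.9·0.3885 / (0.9·0.3885 + 0.25·0.6115) ≈ 0.6958
After 'pass': P(supplier A) = 0.9·0.6958 / (0.9·0.6958 + 0.25·0.3042) ≈ 0.8917
After 'flag': P(supplier A) = 0.1·0.8917 / (0.1·0.8917 + 0.75·0.1083) ≈ 0.5233
After 'pass': P(supplier A) = 0.9·0.5233 / (0.9·0.5233 + 0.25·0.4767) ≈ 0.7981

0.798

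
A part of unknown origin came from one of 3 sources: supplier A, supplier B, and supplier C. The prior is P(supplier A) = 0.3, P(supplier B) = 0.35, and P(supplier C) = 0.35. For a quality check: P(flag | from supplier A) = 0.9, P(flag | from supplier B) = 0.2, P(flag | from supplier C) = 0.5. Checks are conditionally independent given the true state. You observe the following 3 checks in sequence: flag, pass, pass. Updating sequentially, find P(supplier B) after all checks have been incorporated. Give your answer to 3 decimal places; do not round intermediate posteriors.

After 'flag': normaliser = 0.9·0.3000 + 0.2·0.3500 + 0.5·0.3500; P(supplier A) ≈ 0.5243, P(supplier B) ≈ 0.1359, P(supplier C) ≈ 0.3398
After 'pass': normaliser = 0.1·0.5243 + 0.8·0.1359 + 0.5·0.3398; P(supplier A) ≈ 0.1584, P(supplier B) ≈ 0.3284, P(supplier C) ≈ 0.5132
After 'pass': normaliser = 0.1·0.1584 + 0.8·0.3284 + 0.5·0.5132; P(supplier A) ≈ 0.0296, P(supplier B) ≈ 0.4910, P(supplier C) ≈ 0.4795

0.491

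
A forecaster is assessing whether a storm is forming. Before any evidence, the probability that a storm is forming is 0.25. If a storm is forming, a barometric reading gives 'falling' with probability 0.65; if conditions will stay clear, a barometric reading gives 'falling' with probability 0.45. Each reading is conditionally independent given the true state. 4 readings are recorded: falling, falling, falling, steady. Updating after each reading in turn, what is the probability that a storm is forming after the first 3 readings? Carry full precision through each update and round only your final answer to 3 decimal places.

0.501

After 'falling': P(storm) = 0.65·0.2500 / (0.65·0.2500 + 0.45·0.7500) ≈ 0.3250
After 'falling': P(storm) = 0.65·0.3250 / (0.65·0.3250 + 0.45·0.6750) ≈ 0.4102
After 'falling': P(storm) = 0.65·0.4102 / (0.65·0.4102 + 0.45·0.5898) ≈ 0.5011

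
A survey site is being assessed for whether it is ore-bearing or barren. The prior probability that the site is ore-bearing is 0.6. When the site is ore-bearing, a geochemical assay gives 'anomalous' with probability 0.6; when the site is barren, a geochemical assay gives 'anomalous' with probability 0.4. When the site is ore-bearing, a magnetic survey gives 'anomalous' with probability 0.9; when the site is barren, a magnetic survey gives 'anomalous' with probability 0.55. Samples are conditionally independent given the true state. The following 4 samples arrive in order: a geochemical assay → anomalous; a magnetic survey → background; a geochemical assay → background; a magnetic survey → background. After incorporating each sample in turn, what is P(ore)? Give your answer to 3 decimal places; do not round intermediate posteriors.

After a geochemical assay='anomalous': P(ore) = 0.6·0.6000 / (0.6·0.6000 + 0.4·0.4000) ≈ 0.6923
After a magnetic survey='background': P(ore) = 0.1·0.6923 / (0.1·0.6923 + 0.45·0.3077) ≈ 0.3333
After a geochemical assay='background': P(ore) = 0.4·0.3333 / (0.4·0.3333 + 0.6·0.6667) ≈ 0.2500
After a magnetic survey='background': P(ore) = 0.1·0.2500 / (0.1·0.2500 + 0.45·0.7500) ≈ 0.0690

0.069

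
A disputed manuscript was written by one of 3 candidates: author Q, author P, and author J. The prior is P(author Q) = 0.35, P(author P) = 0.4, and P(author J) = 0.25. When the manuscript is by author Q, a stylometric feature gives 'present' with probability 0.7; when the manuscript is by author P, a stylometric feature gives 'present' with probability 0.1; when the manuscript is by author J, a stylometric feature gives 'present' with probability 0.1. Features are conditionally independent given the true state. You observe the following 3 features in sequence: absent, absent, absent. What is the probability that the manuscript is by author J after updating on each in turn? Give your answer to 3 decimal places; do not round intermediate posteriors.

After 'absent': normaliser = 0.3·0.3500 + 0.9·0.4000 + 0.9·0.2500; P(author Q) ≈ 0.1522, P(author P) ≈ 0.5217, P(author J) ≈ 0.3261
After 'absent': normaliser = 0.3·0.1522 + 0.9·0.5217 + 0.9·0.3261; P(author Q) ≈ 0.0565, P(author P) ≈ 0.5806, P(author J) ≈ 0.3629
After 'absent': normaliser = 0.3·0.0565 + 0.9·0.5806 + 0.9·0.3629; P(author Q) ≈ 0.0196, P(author P) ≈ 0.6034, P(author J) ≈ 0.3771

0.377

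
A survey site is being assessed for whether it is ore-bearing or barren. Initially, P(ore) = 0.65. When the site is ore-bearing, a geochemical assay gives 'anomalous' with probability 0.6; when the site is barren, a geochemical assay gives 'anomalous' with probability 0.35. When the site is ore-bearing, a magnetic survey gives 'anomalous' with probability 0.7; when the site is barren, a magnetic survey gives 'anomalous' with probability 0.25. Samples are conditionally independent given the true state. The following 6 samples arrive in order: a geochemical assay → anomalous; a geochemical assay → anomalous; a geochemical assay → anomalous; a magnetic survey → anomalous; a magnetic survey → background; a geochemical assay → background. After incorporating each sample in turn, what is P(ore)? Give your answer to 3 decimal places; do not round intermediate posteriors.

Each posterior becomes the prior for the next update.
After a geochemical assay='anomalous': P(ore) = 0.6·0.6500 / (0.6·0.6500 + 0.35·0.3500) ≈ 0.7610
After a geochemical assay='anomalous': P(ore) = 0.6·0.7610 / (0.6·0.7610 + 0.35·0.2390) ≈ 0.8451
After a geochemical assay='anomalous': P(ore) = 0.6·0.8451 / (0.6·0.8451 + 0.35·0.1549) ≈ 0.9034
After a magnetic survey='anomalous': P(ore) = 0.7·0.9034 / (0.7·0.9034 + 0.25·0.0966) ≈ 0.9632
After a magnetic survey='background': P(ore) = 0.3·0.9632 / (0.3·0.9632 + 0.75·0.0368) ≈ 0.9129
After a geochemical assay='background': P(ore) = 0.4·0.9129 / (0.4·0.9129 + 0.65·0.0871) ≈ 0.8657

0.866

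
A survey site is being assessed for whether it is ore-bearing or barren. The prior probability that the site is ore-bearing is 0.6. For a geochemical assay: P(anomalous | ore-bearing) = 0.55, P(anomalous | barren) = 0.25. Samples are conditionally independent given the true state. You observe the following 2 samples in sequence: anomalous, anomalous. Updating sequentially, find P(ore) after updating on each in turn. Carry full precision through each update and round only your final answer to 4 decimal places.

After 'anomalous': P(ore) = 0.55·0.6000 / (0.55·0.6000 + 0.25·0.4000) ≈ 0.7674
After 'anomalous': P(ore) = 0.55·0.7674 / (0.55·0.7674 + 0.25·0.2326) ≈ 0.8789

0.8789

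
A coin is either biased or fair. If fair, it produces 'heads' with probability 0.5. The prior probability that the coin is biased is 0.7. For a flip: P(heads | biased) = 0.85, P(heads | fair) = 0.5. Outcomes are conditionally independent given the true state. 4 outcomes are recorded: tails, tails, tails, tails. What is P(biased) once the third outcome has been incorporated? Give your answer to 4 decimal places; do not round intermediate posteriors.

0.0593

After 'tails': P(biased) = 0.15·0.7000 / (0.15·0.7000 + 0.5·0.3000) ≈ 0.4118
After 'tails': P(biased) = 0.15·0.4118 / (0.15·0.4118 + 0.5·0.5882) ≈ 0.1736
After 'tails': P(biased) = 0.15·0.1736 / (0.15·0.1736 + 0.5·0.8264) ≈ 0.0593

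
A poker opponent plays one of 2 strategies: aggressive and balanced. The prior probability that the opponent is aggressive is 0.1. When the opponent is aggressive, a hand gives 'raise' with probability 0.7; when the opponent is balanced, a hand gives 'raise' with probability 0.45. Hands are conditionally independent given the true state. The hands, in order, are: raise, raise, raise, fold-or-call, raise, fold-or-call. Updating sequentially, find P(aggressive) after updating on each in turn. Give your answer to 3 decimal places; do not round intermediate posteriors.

0.162

After 'raise': P(aggressive) = 0.7·0.1000 / (0.7·0.1000 + 0.45·0.9000) ≈ 0.1474
After 'raise': P(aggressive) = 0.7·0.1474 / (0.7·0.1474 + 0.45·0.8526) ≈ 0.2119
After 'raise': P(aggressive) = 0.7·0.2119 / (0.7·0.2119 + 0.45·0.7881) ≈ 0.2949
After 'fold-or-call': P(aggressive) = 0.3·0.2949 / (0.3·0.2949 + 0.55·0.7051) ≈ 0.1858
After 'raise': P(aggressive) = 0.7·0.1858 / (0.7·0.1858 + 0.45·0.8142) ≈ 0.2619
After 'fold-or-call': P(aggressive) = 0.3·0.2619 / (0.3·0.2619 + 0.55·0.7381) ≈ 0.1622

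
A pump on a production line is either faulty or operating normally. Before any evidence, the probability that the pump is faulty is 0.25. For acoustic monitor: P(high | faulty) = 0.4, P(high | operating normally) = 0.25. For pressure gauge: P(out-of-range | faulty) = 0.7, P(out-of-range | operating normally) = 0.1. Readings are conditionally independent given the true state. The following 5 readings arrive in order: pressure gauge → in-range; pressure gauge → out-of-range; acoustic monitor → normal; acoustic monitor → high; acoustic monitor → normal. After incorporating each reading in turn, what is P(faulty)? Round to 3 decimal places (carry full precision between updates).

After pressure gauge='in-range': P(faulty) = 0.3·0.2500 / (0.3·0.2500 + 0.9·0.7500) ≈ 0.1000
After pressure gauge='out-of-range': P(faulty) = 0.7·0.1000 / (0.7·0.1000 + 0.1·0.9000) ≈ 0.4375
After acoustic monitor='normal': P(faulty) = 0.6·0.4375 / (0.6·0.4375 + 0.75·0.5625) ≈ 0.3836
After acoustic monitor='high': P(faulty) = 0.4·0.3836 / (0.4·0.3836 + 0.25·0.6164) ≈ 0.4989
After acoustic monitor='normal': P(faulty) = 0.6·0.4989 / (0.6·0.4989 + 0.75·0.5011) ≈ 0.4433

0.443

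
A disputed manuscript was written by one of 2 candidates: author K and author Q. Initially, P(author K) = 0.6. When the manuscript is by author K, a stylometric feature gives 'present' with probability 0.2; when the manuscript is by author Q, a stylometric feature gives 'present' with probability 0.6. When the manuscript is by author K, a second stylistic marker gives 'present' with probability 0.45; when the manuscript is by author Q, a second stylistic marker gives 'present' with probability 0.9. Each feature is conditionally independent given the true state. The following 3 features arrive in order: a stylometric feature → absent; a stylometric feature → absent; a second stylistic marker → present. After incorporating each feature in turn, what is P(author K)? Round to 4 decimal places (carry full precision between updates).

0.7500

Apply Bayes' rule sequentially, carrying P(author K) forward.
After a stylometric feature='absent': P(author K) = 0.8·0.6000 / (0.8·0.6000 + 0.4·0.4000) ≈ 0.7500
After a stylometric feature='absent': P(author K) = 0.8·0.7500 / (0.8·0.7500 + 0.4·0.2500) ≈ 0.8571
After a second stylistic marker='present': P(author K) = 0.45·0.8571 / (0.45·0.8571 + 0.9·0.1429) ≈ 0.7500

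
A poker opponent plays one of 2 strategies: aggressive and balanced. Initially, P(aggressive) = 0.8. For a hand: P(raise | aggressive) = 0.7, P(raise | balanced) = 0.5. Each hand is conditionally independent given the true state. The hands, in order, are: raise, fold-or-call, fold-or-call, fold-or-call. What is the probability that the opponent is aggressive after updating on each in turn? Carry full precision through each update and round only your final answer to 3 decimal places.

0.547

Each posterior becomes the prior for the next update.
After 'raise': P(aggressive) = 0.7·0.8000 / (0.7·0.8000 + 0.5·0.2000) ≈ 0.8485
After 'fold-or-call': P(aggressive) = 0.3·0.8485 / (0.3·0.8485 + 0.5·0.1515) ≈ 0.7706
After 'fold-or-call': P(aggressive) = 0.3·0.7706 / (0.3·0.7706 + 0.5·0.2294) ≈ 0.6684
After 'fold-or-call': P(aggressive) = 0.3·0.6684 / (0.3·0.6684 + 0.5·0.3316) ≈ 0.5474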